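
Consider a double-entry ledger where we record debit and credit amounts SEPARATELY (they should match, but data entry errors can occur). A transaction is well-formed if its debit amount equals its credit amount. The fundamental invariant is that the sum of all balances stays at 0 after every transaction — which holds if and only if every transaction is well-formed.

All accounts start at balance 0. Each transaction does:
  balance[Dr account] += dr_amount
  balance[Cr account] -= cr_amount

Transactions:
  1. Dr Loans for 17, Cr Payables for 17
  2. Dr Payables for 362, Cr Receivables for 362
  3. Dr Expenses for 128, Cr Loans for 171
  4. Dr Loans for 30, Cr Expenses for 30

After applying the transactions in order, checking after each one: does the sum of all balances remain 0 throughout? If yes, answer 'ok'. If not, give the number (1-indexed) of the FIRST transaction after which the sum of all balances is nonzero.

Answer: 3

Derivation:
After txn 1: dr=17 cr=17 sum_balances=0
After txn 2: dr=362 cr=362 sum_balances=0
After txn 3: dr=128 cr=171 sum_balances=-43
After txn 4: dr=30 cr=30 sum_balances=-43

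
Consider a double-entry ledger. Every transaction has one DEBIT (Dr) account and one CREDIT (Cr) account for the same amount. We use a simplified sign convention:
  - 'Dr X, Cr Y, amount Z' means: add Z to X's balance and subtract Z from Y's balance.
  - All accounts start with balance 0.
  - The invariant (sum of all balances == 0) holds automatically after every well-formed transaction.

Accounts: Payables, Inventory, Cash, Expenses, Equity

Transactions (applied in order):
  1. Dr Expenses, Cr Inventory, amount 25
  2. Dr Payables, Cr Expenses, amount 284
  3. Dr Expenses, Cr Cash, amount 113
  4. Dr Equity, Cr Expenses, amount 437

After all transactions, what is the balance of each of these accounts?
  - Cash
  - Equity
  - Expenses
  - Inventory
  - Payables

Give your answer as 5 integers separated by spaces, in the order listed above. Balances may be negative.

Answer: -113 437 -583 -25 284

Derivation:
After txn 1 (Dr Expenses, Cr Inventory, amount 25): Expenses=25 Inventory=-25
After txn 2 (Dr Payables, Cr Expenses, amount 284): Expenses=-259 Inventory=-25 Payables=284
After txn 3 (Dr Expenses, Cr Cash, amount 113): Cash=-113 Expenses=-146 Inventory=-25 Payables=284
After txn 4 (Dr Equity, Cr Expenses, amount 437): Cash=-113 Equity=437 Expenses=-583 Inventory=-25 Payables=284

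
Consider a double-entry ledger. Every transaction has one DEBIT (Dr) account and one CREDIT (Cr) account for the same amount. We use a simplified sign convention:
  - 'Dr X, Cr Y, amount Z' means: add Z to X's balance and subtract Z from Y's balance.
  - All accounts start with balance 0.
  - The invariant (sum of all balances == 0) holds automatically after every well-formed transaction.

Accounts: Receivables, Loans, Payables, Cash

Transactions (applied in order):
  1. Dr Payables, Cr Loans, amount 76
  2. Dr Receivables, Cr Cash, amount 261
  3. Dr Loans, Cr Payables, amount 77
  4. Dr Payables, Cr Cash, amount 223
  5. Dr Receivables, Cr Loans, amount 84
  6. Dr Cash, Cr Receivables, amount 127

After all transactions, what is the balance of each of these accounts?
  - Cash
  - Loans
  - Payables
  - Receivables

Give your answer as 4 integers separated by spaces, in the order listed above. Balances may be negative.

Answer: -357 -83 222 218

Derivation:
After txn 1 (Dr Payables, Cr Loans, amount 76): Loans=-76 Payables=76
After txn 2 (Dr Receivables, Cr Cash, amount 261): Cash=-261 Loans=-76 Payables=76 Receivables=261
After txn 3 (Dr Loans, Cr Payables, amount 77): Cash=-261 Loans=1 Payables=-1 Receivables=261
After txn 4 (Dr Payables, Cr Cash, amount 223): Cash=-484 Loans=1 Payables=222 Receivables=261
After txn 5 (Dr Receivables, Cr Loans, amount 84): Cash=-484 Loans=-83 Payables=222 Receivables=345
After txn 6 (Dr Cash, Cr Receivables, amount 127): Cash=-357 Loans=-83 Payables=222 Receivables=218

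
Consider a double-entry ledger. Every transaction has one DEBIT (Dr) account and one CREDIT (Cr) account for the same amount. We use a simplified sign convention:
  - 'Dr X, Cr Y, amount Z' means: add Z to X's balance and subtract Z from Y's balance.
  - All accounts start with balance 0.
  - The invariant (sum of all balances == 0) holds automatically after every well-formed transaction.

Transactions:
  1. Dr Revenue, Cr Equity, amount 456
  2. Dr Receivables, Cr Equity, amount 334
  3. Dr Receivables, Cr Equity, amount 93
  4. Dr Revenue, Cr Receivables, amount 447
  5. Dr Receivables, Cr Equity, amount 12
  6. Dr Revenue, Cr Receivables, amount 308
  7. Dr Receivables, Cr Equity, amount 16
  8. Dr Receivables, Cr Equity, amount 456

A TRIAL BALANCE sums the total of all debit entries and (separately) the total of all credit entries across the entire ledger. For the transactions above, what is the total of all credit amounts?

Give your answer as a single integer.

Txn 1: credit+=456
Txn 2: credit+=334
Txn 3: credit+=93
Txn 4: credit+=447
Txn 5: credit+=12
Txn 6: credit+=308
Txn 7: credit+=16
Txn 8: credit+=456
Total credits = 2122

Answer: 2122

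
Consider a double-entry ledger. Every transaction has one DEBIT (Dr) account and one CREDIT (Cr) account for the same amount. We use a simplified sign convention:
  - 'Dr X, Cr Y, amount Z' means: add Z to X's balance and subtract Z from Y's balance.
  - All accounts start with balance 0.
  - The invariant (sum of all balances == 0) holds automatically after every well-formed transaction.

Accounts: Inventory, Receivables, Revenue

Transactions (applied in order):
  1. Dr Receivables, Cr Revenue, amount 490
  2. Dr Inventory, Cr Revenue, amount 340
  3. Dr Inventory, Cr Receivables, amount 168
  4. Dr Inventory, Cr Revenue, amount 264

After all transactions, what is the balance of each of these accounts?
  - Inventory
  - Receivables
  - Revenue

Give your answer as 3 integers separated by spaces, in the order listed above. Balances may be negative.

After txn 1 (Dr Receivables, Cr Revenue, amount 490): Receivables=490 Revenue=-490
After txn 2 (Dr Inventory, Cr Revenue, amount 340): Inventory=340 Receivables=490 Revenue=-830
After txn 3 (Dr Inventory, Cr Receivables, amount 168): Inventory=508 Receivables=322 Revenue=-830
After txn 4 (Dr Inventory, Cr Revenue, amount 264): Inventory=772 Receivables=322 Revenue=-1094

Answer: 772 322 -1094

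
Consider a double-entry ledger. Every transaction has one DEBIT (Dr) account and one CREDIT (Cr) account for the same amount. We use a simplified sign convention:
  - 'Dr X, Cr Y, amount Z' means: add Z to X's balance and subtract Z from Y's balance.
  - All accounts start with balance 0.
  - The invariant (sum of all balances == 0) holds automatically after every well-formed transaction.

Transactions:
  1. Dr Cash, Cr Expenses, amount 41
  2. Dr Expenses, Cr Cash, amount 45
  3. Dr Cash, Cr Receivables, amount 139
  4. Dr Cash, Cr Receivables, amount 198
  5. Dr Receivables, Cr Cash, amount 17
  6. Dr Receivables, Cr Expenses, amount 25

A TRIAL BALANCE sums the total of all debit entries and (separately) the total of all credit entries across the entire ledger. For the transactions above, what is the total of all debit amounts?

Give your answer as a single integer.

Answer: 465

Derivation:
Txn 1: debit+=41
Txn 2: debit+=45
Txn 3: debit+=139
Txn 4: debit+=198
Txn 5: debit+=17
Txn 6: debit+=25
Total debits = 465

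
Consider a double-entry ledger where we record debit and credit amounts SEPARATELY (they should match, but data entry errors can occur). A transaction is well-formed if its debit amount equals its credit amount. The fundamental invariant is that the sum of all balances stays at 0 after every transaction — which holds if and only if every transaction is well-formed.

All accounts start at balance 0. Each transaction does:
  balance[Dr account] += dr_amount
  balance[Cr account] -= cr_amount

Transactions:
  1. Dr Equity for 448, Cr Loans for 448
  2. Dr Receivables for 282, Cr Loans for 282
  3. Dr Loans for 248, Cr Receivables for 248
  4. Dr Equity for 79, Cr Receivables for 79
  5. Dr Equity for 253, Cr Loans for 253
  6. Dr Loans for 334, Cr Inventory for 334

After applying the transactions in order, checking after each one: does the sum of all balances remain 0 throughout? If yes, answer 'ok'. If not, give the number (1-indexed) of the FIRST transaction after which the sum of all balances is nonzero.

Answer: ok

Derivation:
After txn 1: dr=448 cr=448 sum_balances=0
After txn 2: dr=282 cr=282 sum_balances=0
After txn 3: dr=248 cr=248 sum_balances=0
After txn 4: dr=79 cr=79 sum_balances=0
After txn 5: dr=253 cr=253 sum_balances=0
After txn 6: dr=334 cr=334 sum_balances=0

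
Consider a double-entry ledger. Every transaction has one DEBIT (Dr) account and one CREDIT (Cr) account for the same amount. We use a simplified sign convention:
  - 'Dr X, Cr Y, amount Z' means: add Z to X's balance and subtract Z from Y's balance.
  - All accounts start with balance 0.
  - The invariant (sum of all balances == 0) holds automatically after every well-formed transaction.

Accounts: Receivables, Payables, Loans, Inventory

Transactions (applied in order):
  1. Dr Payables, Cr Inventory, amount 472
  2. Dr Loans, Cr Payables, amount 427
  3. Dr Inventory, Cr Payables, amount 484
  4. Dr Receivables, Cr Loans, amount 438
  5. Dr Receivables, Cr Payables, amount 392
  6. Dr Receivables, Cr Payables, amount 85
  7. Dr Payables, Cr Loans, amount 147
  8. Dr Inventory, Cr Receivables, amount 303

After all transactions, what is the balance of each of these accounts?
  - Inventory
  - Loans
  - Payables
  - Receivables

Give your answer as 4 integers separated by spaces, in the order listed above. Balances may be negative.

After txn 1 (Dr Payables, Cr Inventory, amount 472): Inventory=-472 Payables=472
After txn 2 (Dr Loans, Cr Payables, amount 427): Inventory=-472 Loans=427 Payables=45
After txn 3 (Dr Inventory, Cr Payables, amount 484): Inventory=12 Loans=427 Payables=-439
After txn 4 (Dr Receivables, Cr Loans, amount 438): Inventory=12 Loans=-11 Payables=-439 Receivables=438
After txn 5 (Dr Receivables, Cr Payables, amount 392): Inventory=12 Loans=-11 Payables=-831 Receivables=830
After txn 6 (Dr Receivables, Cr Payables, amount 85): Inventory=12 Loans=-11 Payables=-916 Receivables=915
After txn 7 (Dr Payables, Cr Loans, amount 147): Inventory=12 Loans=-158 Payables=-769 Receivables=915
After txn 8 (Dr Inventory, Cr Receivables, amount 303): Inventory=315 Loans=-158 Payables=-769 Receivables=612

Answer: 315 -158 -769 612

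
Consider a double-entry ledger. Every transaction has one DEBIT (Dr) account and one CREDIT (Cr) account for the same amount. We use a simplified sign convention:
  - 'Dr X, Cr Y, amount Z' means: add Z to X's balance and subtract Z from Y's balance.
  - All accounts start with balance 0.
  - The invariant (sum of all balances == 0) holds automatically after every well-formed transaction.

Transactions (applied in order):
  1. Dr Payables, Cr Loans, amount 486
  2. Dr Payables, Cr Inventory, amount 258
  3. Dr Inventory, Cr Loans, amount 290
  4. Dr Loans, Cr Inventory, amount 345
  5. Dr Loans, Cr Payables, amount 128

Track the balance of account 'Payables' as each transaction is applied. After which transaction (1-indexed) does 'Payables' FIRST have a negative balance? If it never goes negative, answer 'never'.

Answer: never

Derivation:
After txn 1: Payables=486
After txn 2: Payables=744
After txn 3: Payables=744
After txn 4: Payables=744
After txn 5: Payables=616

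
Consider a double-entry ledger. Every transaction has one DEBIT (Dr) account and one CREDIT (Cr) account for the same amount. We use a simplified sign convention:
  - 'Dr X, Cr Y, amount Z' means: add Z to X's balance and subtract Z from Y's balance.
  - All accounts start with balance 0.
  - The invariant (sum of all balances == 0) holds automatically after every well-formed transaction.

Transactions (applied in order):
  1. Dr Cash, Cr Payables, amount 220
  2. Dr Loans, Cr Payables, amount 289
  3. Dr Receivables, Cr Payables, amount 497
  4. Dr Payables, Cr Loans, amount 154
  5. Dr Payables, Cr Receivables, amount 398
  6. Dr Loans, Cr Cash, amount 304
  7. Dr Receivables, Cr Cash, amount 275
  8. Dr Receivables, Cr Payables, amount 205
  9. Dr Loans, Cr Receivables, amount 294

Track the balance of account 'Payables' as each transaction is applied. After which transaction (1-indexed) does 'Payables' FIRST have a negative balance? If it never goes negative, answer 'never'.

Answer: 1

Derivation:
After txn 1: Payables=-220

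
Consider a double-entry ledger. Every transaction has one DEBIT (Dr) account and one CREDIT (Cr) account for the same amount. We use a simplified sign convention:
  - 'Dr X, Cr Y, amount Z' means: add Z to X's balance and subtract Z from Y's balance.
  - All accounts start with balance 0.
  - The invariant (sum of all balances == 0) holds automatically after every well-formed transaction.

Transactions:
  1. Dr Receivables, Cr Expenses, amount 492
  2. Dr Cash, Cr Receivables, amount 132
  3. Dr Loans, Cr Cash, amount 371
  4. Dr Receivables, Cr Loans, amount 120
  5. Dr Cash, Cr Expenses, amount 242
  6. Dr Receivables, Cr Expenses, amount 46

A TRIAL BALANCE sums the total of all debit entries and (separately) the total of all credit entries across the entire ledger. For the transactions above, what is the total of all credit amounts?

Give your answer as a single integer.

Txn 1: credit+=492
Txn 2: credit+=132
Txn 3: credit+=371
Txn 4: credit+=120
Txn 5: credit+=242
Txn 6: credit+=46
Total credits = 1403

Answer: 1403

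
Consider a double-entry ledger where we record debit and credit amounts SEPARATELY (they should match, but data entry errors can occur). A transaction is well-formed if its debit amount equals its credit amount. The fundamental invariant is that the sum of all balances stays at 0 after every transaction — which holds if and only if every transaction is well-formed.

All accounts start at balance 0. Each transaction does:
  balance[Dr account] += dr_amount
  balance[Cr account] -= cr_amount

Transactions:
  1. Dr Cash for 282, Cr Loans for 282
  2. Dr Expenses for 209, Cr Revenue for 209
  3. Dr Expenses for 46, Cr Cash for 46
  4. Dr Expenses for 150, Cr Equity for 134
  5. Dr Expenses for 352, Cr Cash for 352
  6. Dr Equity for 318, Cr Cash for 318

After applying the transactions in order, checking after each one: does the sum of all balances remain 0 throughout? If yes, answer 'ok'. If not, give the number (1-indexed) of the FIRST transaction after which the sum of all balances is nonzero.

After txn 1: dr=282 cr=282 sum_balances=0
After txn 2: dr=209 cr=209 sum_balances=0
After txn 3: dr=46 cr=46 sum_balances=0
After txn 4: dr=150 cr=134 sum_balances=16
After txn 5: dr=352 cr=352 sum_balances=16
After txn 6: dr=318 cr=318 sum_balances=16

Answer: 4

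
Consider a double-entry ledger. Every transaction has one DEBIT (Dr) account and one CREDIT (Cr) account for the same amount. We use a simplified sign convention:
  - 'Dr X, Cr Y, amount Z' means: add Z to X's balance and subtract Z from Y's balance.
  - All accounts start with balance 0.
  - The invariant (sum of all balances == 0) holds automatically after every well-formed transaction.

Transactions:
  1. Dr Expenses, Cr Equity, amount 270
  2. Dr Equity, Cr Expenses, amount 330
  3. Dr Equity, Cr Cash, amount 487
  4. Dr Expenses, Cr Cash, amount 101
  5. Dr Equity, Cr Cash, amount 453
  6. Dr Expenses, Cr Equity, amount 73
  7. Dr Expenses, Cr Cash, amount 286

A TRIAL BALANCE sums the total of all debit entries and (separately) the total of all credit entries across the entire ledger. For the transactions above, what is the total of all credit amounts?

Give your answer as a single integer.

Txn 1: credit+=270
Txn 2: credit+=330
Txn 3: credit+=487
Txn 4: credit+=101
Txn 5: credit+=453
Txn 6: credit+=73
Txn 7: credit+=286
Total credits = 2000

Answer: 2000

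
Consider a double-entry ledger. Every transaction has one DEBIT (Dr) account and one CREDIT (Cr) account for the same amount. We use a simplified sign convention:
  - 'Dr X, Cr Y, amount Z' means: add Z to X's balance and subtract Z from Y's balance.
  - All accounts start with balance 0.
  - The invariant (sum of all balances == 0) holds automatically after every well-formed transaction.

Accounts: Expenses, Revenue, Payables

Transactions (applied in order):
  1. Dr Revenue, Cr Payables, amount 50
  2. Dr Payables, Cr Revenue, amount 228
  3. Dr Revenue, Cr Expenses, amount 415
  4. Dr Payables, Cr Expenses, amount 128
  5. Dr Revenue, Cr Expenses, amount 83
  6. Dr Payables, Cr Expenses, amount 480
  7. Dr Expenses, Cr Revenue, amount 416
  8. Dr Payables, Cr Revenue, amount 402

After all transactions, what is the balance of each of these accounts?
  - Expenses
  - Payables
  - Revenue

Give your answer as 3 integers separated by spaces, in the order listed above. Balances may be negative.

Answer: -690 1188 -498

Derivation:
After txn 1 (Dr Revenue, Cr Payables, amount 50): Payables=-50 Revenue=50
After txn 2 (Dr Payables, Cr Revenue, amount 228): Payables=178 Revenue=-178
After txn 3 (Dr Revenue, Cr Expenses, amount 415): Expenses=-415 Payables=178 Revenue=237
After txn 4 (Dr Payables, Cr Expenses, amount 128): Expenses=-543 Payables=306 Revenue=237
After txn 5 (Dr Revenue, Cr Expenses, amount 83): Expenses=-626 Payables=306 Revenue=320
After txn 6 (Dr Payables, Cr Expenses, amount 480): Expenses=-1106 Payables=786 Revenue=320
After txn 7 (Dr Expenses, Cr Revenue, amount 416): Expenses=-690 Payables=786 Revenue=-96
After txn 8 (Dr Payables, Cr Revenue, amount 402): Expenses=-690 Payables=1188 Revenue=-498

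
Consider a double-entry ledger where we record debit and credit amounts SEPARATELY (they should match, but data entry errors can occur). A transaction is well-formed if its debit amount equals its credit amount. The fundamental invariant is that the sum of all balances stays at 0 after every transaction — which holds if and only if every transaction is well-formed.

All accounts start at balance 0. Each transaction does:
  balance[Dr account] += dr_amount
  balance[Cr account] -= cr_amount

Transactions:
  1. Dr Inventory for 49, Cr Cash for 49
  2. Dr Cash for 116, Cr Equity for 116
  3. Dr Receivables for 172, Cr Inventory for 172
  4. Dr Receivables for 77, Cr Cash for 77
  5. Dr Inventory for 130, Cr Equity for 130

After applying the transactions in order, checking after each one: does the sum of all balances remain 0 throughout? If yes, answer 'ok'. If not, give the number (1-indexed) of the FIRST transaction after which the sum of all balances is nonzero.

Answer: ok

Derivation:
After txn 1: dr=49 cr=49 sum_balances=0
After txn 2: dr=116 cr=116 sum_balances=0
After txn 3: dr=172 cr=172 sum_balances=0
After txn 4: dr=77 cr=77 sum_balances=0
After txn 5: dr=130 cr=130 sum_balances=0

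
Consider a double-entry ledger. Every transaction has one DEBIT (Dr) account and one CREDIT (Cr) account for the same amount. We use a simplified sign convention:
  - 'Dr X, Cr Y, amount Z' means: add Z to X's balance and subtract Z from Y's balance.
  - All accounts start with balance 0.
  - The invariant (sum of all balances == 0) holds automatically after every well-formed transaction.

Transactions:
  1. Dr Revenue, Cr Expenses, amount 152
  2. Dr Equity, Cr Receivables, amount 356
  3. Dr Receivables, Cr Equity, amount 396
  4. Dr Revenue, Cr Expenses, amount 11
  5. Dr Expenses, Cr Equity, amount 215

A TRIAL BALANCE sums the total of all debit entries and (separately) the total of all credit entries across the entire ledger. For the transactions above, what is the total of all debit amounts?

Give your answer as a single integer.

Txn 1: debit+=152
Txn 2: debit+=356
Txn 3: debit+=396
Txn 4: debit+=11
Txn 5: debit+=215
Total debits = 1130

Answer: 1130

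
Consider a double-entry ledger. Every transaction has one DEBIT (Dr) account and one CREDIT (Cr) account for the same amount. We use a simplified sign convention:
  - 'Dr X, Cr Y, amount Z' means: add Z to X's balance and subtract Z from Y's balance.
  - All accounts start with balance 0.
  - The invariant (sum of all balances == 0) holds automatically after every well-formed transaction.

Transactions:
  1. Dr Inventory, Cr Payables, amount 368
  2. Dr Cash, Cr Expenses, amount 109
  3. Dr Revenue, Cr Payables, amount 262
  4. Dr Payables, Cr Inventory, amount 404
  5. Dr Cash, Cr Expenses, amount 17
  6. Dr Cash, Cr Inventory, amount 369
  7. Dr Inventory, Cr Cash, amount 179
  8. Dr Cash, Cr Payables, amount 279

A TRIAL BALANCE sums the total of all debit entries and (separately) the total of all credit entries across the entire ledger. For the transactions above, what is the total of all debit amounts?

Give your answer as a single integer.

Txn 1: debit+=368
Txn 2: debit+=109
Txn 3: debit+=262
Txn 4: debit+=404
Txn 5: debit+=17
Txn 6: debit+=369
Txn 7: debit+=179
Txn 8: debit+=279
Total debits = 1987

Answer: 1987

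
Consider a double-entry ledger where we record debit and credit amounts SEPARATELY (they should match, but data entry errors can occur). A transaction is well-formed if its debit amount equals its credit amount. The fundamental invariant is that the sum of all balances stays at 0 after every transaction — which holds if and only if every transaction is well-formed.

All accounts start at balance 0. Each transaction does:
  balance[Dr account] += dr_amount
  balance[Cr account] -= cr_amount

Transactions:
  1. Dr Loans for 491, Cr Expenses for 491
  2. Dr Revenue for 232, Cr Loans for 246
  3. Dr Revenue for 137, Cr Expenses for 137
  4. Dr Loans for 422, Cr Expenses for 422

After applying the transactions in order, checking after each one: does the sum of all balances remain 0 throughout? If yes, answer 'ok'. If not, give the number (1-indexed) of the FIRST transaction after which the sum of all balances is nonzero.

Answer: 2

Derivation:
After txn 1: dr=491 cr=491 sum_balances=0
After txn 2: dr=232 cr=246 sum_balances=-14
After txn 3: dr=137 cr=137 sum_balances=-14
After txn 4: dr=422 cr=422 sum_balances=-14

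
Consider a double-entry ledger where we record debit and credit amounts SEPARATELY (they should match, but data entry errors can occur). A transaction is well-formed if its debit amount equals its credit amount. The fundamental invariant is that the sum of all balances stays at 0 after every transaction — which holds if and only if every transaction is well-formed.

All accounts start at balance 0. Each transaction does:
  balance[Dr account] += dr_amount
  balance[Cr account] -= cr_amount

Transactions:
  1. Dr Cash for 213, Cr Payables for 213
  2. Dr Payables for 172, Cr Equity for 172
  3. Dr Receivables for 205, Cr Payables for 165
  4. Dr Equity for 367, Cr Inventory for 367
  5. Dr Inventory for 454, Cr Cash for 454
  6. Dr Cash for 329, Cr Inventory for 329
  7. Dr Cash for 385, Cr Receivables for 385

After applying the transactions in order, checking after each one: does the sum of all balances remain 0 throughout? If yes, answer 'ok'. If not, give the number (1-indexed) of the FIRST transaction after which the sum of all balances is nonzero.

Answer: 3

Derivation:
After txn 1: dr=213 cr=213 sum_balances=0
After txn 2: dr=172 cr=172 sum_balances=0
After txn 3: dr=205 cr=165 sum_balances=40
After txn 4: dr=367 cr=367 sum_balances=40
After txn 5: dr=454 cr=454 sum_balances=40
After txn 6: dr=329 cr=329 sum_balances=40
After txn 7: dr=385 cr=385 sum_balances=40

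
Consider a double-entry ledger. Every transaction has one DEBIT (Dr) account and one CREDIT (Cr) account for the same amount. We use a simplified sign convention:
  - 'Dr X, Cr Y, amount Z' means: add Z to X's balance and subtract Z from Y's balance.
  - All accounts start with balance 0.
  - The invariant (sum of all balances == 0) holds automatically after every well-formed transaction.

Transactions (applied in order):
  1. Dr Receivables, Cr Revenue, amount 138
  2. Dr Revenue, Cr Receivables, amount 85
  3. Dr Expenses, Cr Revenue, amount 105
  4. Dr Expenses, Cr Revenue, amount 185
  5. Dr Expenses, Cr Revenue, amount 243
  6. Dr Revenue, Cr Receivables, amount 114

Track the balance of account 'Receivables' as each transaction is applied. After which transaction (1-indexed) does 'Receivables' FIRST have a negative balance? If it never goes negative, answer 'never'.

Answer: 6

Derivation:
After txn 1: Receivables=138
After txn 2: Receivables=53
After txn 3: Receivables=53
After txn 4: Receivables=53
After txn 5: Receivables=53
After txn 6: Receivables=-61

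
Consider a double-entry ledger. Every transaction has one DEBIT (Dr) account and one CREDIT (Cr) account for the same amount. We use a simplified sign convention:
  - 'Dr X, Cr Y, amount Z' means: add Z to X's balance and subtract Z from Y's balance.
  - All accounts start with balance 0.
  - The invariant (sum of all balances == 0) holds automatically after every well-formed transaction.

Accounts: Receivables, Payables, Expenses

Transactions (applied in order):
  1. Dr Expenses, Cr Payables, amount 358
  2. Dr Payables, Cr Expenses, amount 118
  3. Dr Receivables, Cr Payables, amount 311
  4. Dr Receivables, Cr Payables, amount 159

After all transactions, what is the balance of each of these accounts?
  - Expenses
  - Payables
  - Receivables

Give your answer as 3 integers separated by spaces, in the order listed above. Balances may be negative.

Answer: 240 -710 470

Derivation:
After txn 1 (Dr Expenses, Cr Payables, amount 358): Expenses=358 Payables=-358
After txn 2 (Dr Payables, Cr Expenses, amount 118): Expenses=240 Payables=-240
After txn 3 (Dr Receivables, Cr Payables, amount 311): Expenses=240 Payables=-551 Receivables=311
After txn 4 (Dr Receivables, Cr Payables, amount 159): Expenses=240 Payables=-710 Receivables=470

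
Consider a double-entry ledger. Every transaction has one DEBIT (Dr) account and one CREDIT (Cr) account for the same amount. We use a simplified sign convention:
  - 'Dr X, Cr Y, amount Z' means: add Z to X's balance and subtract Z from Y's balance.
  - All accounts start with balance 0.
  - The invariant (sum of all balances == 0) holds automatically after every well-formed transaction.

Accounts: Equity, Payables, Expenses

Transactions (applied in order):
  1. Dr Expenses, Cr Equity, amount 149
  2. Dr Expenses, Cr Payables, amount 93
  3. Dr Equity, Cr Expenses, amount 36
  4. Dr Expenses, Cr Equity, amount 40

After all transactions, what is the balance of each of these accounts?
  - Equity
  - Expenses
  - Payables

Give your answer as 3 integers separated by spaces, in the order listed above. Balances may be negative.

After txn 1 (Dr Expenses, Cr Equity, amount 149): Equity=-149 Expenses=149
After txn 2 (Dr Expenses, Cr Payables, amount 93): Equity=-149 Expenses=242 Payables=-93
After txn 3 (Dr Equity, Cr Expenses, amount 36): Equity=-113 Expenses=206 Payables=-93
After txn 4 (Dr Expenses, Cr Equity, amount 40): Equity=-153 Expenses=246 Payables=-93

Answer: -153 246 -93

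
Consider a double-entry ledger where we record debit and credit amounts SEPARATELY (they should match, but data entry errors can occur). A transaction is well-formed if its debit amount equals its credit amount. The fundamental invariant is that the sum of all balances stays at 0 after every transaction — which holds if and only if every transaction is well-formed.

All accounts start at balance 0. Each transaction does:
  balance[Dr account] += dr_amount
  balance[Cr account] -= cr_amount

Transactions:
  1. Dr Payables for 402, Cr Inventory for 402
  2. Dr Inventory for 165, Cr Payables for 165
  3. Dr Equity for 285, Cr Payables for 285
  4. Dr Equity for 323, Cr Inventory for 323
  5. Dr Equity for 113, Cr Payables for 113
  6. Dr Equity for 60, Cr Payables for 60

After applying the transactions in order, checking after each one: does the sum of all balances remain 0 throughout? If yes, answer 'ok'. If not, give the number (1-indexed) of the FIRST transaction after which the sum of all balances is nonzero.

After txn 1: dr=402 cr=402 sum_balances=0
After txn 2: dr=165 cr=165 sum_balances=0
After txn 3: dr=285 cr=285 sum_balances=0
After txn 4: dr=323 cr=323 sum_balances=0
After txn 5: dr=113 cr=113 sum_balances=0
After txn 6: dr=60 cr=60 sum_balances=0

Answer: ok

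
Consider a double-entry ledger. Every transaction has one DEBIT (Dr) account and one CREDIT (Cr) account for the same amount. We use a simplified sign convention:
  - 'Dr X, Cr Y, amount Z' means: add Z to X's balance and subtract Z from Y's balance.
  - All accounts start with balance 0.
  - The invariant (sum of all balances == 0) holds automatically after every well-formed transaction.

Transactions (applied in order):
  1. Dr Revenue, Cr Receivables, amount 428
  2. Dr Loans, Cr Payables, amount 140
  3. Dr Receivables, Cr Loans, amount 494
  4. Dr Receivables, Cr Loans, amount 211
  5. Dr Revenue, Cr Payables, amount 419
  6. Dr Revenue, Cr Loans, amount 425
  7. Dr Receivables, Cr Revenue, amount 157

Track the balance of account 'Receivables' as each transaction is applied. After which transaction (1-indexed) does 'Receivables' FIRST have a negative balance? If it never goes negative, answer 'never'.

Answer: 1

Derivation:
After txn 1: Receivables=-428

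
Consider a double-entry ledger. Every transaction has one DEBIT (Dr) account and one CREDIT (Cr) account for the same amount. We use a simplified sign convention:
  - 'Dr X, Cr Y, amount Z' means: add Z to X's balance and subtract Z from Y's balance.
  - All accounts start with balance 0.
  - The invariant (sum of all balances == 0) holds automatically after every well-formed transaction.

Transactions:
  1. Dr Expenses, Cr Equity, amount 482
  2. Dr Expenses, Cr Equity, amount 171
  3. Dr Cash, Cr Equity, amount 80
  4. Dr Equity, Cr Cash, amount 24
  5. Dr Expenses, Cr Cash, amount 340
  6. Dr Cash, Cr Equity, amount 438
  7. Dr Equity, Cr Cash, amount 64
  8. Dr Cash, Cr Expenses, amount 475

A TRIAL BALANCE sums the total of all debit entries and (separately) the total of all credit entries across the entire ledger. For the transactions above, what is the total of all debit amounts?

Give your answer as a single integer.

Txn 1: debit+=482
Txn 2: debit+=171
Txn 3: debit+=80
Txn 4: debit+=24
Txn 5: debit+=340
Txn 6: debit+=438
Txn 7: debit+=64
Txn 8: debit+=475
Total debits = 2074

Answer: 2074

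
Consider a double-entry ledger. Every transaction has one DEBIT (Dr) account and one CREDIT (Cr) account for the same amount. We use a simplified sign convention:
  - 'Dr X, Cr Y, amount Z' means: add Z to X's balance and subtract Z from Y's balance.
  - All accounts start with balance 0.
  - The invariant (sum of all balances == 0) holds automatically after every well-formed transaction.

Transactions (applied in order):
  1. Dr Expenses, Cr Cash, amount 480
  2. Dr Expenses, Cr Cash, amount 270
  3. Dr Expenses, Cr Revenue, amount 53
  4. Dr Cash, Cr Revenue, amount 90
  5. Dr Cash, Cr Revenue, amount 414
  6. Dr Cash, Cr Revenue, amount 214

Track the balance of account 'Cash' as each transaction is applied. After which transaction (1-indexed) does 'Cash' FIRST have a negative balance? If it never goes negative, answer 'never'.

After txn 1: Cash=-480

Answer: 1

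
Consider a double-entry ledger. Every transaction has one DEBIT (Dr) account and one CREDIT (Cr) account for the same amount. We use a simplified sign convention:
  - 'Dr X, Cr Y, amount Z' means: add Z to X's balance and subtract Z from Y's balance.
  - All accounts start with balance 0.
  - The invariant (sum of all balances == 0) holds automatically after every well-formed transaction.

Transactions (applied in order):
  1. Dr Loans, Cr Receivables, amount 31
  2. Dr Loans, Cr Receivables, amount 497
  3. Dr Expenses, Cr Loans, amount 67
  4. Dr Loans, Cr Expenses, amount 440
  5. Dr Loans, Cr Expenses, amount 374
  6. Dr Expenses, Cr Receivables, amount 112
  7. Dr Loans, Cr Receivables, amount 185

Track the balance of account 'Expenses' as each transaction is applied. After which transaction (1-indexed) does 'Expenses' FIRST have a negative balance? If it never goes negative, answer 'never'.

Answer: 4

Derivation:
After txn 1: Expenses=0
After txn 2: Expenses=0
After txn 3: Expenses=67
After txn 4: Expenses=-373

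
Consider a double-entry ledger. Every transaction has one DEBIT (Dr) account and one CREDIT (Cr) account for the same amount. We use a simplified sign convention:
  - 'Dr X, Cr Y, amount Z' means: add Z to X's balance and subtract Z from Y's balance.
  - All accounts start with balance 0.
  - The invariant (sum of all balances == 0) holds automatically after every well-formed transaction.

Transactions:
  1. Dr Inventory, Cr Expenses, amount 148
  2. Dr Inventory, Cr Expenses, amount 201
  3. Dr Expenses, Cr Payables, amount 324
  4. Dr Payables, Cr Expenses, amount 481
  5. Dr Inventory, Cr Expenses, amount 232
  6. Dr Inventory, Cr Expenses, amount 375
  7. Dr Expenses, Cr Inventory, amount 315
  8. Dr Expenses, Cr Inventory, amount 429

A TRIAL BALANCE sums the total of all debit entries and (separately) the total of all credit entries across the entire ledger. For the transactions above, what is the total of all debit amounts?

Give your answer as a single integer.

Txn 1: debit+=148
Txn 2: debit+=201
Txn 3: debit+=324
Txn 4: debit+=481
Txn 5: debit+=232
Txn 6: debit+=375
Txn 7: debit+=315
Txn 8: debit+=429
Total debits = 2505

Answer: 2505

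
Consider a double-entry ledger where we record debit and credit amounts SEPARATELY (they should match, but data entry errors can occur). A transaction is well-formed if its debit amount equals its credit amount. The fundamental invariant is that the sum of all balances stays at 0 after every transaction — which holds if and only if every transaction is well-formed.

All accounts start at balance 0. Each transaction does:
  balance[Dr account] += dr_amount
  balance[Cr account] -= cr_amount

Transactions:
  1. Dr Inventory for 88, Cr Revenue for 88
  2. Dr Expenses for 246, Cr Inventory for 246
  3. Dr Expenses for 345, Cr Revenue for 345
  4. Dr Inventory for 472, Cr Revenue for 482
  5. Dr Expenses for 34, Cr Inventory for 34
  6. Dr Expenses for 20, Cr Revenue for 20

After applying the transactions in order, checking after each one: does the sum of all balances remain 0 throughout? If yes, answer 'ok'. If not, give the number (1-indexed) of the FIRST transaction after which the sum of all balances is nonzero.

Answer: 4

Derivation:
After txn 1: dr=88 cr=88 sum_balances=0
After txn 2: dr=246 cr=246 sum_balances=0
After txn 3: dr=345 cr=345 sum_balances=0
After txn 4: dr=472 cr=482 sum_balances=-10
After txn 5: dr=34 cr=34 sum_balances=-10
After txn 6: dr=20 cr=20 sum_balances=-10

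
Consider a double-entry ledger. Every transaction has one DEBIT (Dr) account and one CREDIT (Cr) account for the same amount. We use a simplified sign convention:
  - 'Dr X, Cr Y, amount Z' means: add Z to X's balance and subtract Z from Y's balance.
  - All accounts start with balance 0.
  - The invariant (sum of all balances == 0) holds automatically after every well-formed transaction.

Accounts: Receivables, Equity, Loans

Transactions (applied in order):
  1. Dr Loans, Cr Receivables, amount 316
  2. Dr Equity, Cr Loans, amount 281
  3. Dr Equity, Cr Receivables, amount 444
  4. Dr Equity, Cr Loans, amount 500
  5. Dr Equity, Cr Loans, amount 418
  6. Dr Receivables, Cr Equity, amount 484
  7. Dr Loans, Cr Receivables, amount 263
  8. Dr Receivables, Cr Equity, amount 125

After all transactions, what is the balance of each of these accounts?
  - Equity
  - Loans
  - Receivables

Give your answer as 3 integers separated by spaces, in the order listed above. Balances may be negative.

After txn 1 (Dr Loans, Cr Receivables, amount 316): Loans=316 Receivables=-316
After txn 2 (Dr Equity, Cr Loans, amount 281): Equity=281 Loans=35 Receivables=-316
After txn 3 (Dr Equity, Cr Receivables, amount 444): Equity=725 Loans=35 Receivables=-760
After txn 4 (Dr Equity, Cr Loans, amount 500): Equity=1225 Loans=-465 Receivables=-760
After txn 5 (Dr Equity, Cr Loans, amount 418): Equity=1643 Loans=-883 Receivables=-760
After txn 6 (Dr Receivables, Cr Equity, amount 484): Equity=1159 Loans=-883 Receivables=-276
After txn 7 (Dr Loans, Cr Receivables, amount 263): Equity=1159 Loans=-620 Receivables=-539
After txn 8 (Dr Receivables, Cr Equity, amount 125): Equity=1034 Loans=-620 Receivables=-414

Answer: 1034 -620 -414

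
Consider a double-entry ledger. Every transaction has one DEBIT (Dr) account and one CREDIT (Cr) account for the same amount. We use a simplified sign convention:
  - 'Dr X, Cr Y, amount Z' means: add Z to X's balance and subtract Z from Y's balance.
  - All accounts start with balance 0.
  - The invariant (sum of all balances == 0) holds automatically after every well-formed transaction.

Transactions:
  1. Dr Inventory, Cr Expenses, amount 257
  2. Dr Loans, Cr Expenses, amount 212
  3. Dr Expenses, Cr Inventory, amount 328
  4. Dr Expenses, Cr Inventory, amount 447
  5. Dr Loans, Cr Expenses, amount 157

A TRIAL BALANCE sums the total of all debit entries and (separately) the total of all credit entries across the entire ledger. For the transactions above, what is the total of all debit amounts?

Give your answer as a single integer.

Txn 1: debit+=257
Txn 2: debit+=212
Txn 3: debit+=328
Txn 4: debit+=447
Txn 5: debit+=157
Total debits = 1401

Answer: 1401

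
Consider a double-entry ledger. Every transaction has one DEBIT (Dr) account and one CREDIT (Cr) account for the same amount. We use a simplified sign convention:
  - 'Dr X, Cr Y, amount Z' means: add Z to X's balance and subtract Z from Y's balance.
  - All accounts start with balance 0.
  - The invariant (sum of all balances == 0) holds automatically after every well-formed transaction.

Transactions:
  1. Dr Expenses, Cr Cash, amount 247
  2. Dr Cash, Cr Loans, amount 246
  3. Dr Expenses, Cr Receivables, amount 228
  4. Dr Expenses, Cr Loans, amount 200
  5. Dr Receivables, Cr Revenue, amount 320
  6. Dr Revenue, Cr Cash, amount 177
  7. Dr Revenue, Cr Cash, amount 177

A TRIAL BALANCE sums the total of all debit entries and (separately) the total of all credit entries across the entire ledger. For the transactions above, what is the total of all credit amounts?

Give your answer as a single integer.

Answer: 1595

Derivation:
Txn 1: credit+=247
Txn 2: credit+=246
Txn 3: credit+=228
Txn 4: credit+=200
Txn 5: credit+=320
Txn 6: credit+=177
Txn 7: credit+=177
Total credits = 1595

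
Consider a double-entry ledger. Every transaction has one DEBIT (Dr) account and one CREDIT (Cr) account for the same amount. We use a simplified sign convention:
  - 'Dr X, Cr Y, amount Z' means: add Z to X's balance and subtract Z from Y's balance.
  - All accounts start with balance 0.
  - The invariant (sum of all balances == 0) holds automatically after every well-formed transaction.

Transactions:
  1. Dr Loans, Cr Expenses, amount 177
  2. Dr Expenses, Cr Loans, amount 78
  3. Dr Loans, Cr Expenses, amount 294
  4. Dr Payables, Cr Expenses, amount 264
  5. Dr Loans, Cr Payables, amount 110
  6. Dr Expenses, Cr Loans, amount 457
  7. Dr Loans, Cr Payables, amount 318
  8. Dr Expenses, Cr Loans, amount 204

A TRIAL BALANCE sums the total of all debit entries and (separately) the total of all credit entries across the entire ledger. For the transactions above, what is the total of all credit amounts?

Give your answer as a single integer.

Txn 1: credit+=177
Txn 2: credit+=78
Txn 3: credit+=294
Txn 4: credit+=264
Txn 5: credit+=110
Txn 6: credit+=457
Txn 7: credit+=318
Txn 8: credit+=204
Total credits = 1902

Answer: 1902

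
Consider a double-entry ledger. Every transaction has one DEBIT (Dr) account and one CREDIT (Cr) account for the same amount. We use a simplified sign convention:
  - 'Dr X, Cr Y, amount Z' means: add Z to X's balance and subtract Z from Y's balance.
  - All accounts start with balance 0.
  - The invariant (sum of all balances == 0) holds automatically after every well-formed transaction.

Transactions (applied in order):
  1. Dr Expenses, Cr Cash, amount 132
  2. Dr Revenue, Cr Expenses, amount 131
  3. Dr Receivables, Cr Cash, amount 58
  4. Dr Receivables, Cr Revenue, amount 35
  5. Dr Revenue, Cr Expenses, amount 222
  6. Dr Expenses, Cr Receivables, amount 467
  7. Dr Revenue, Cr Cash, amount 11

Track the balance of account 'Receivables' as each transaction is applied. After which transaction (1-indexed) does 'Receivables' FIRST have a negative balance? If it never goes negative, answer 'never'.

After txn 1: Receivables=0
After txn 2: Receivables=0
After txn 3: Receivables=58
After txn 4: Receivables=93
After txn 5: Receivables=93
After txn 6: Receivables=-374

Answer: 6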